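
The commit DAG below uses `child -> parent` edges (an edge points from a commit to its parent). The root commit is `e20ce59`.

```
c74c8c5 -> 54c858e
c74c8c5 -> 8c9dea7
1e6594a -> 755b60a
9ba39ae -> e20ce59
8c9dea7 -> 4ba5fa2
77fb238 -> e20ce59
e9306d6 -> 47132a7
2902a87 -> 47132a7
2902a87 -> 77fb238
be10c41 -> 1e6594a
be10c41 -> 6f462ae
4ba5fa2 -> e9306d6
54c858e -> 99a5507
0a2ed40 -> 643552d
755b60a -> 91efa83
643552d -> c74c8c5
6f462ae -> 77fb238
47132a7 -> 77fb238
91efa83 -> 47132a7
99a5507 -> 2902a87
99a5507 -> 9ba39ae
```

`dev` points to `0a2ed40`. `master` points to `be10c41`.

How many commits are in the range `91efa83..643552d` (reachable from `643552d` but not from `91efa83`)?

9

Reachable from 643552d: {2902a87, 47132a7, 4ba5fa2, 54c858e, 643552d, 77fb238, 8c9dea7, 99a5507, 9ba39ae, c74c8c5, e20ce59, e9306d6}.
Reachable from 91efa83: {47132a7, 77fb238, 91efa83, e20ce59}.
In 643552d's history but not 91efa83's: {2902a87, 4ba5fa2, 54c858e, 643552d, 8c9dea7, 99a5507, 9ba39ae, c74c8c5, e9306d6} — 9 commits.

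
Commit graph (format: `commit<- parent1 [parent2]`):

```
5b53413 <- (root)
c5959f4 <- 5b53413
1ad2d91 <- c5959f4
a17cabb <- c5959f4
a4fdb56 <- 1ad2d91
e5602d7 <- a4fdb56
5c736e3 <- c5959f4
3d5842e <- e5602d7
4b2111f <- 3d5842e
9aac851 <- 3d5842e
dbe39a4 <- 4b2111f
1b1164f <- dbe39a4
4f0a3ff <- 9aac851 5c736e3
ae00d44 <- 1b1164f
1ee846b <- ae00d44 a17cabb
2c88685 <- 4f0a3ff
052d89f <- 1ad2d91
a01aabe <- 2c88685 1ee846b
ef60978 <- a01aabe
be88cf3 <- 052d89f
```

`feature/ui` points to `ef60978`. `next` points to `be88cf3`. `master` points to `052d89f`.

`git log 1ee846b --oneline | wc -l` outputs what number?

12

Walking parent pointers from 1ee846b: reachable set = {1ad2d91, 1b1164f, 1ee846b, 3d5842e, 4b2111f, 5b53413, a17cabb, a4fdb56, ae00d44, c5959f4, dbe39a4, e5602d7}.
That is 12 commits.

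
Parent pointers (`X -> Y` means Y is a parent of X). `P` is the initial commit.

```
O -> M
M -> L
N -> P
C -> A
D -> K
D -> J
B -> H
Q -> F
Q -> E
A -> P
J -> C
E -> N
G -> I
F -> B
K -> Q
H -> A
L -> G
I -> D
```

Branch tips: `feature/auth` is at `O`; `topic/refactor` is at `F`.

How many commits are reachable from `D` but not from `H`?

Reachable from D: {A, B, C, D, E, F, H, J, K, N, P, Q}.
Reachable from H: {A, H, P}.
In D's history but not H's: {B, C, D, E, F, J, K, N, Q} — 9 commits.

9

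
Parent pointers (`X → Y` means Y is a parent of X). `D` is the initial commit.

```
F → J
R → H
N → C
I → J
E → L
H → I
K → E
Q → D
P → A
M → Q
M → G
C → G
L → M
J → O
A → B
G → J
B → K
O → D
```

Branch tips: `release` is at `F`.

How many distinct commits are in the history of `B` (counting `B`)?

10

Walking parent pointers from B: reachable set = {B, D, E, G, J, K, L, M, O, Q}.
That is 10 commits.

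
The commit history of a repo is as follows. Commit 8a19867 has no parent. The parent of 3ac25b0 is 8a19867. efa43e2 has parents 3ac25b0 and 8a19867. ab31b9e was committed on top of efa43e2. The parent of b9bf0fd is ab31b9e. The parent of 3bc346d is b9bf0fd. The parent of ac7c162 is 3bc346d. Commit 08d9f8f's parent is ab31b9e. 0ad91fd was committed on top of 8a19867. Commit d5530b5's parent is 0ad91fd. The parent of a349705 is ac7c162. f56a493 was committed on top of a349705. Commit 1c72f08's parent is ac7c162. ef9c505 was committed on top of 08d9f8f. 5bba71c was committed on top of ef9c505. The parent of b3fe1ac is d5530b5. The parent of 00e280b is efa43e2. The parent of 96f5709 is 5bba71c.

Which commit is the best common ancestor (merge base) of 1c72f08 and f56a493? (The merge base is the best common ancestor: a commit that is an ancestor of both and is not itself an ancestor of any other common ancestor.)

ac7c162

Ancestors of 1c72f08: {1c72f08, 3ac25b0, 3bc346d, 8a19867, ab31b9e, ac7c162, b9bf0fd, efa43e2}.
Ancestors of f56a493: {3ac25b0, 3bc346d, 8a19867, a349705, ab31b9e, ac7c162, b9bf0fd, efa43e2, f56a493}.
Common ancestors: {3ac25b0, 3bc346d, 8a19867, ab31b9e, ac7c162, b9bf0fd, efa43e2}.
Among these, ac7c162 is not an ancestor of any other common ancestor — it is the merge base.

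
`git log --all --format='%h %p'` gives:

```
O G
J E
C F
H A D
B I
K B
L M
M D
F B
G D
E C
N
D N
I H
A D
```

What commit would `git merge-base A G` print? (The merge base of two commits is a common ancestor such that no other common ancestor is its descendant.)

D

Ancestors of A: {A, D, N}.
Ancestors of G: {D, G, N}.
Common ancestors: {D, N}.
Among these, D is not an ancestor of any other common ancestor — it is the merge base.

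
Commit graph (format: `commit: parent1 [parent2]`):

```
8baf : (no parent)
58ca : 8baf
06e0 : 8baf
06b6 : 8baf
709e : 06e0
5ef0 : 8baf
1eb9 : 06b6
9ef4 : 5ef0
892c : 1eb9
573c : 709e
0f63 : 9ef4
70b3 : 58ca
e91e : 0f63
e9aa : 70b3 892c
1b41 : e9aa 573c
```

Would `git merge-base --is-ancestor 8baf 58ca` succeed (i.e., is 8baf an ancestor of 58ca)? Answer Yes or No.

Yes

Ancestors of 58ca (commits reachable by following parents): {58ca, 8baf}.
8baf is in that set, so it is an ancestor of 58ca.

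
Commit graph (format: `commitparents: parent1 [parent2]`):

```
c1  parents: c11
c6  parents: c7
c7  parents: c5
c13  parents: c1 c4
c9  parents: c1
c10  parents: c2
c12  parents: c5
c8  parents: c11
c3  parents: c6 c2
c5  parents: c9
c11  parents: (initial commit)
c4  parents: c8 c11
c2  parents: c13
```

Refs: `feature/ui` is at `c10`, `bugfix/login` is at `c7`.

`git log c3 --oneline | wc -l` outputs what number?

11

Walking parent pointers from c3: reachable set = {c1, c11, c13, c2, c3, c4, c5, c6, c7, c8, c9}.
That is 11 commits.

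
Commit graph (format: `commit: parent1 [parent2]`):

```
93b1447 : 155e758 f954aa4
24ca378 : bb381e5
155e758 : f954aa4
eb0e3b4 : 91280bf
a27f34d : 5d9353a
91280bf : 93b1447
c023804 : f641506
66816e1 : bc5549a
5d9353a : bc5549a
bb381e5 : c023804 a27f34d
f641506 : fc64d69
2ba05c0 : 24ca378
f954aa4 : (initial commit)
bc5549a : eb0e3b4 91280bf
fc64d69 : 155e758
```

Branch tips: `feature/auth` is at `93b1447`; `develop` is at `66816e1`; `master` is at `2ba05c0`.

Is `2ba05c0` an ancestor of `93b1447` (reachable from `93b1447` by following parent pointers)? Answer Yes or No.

No

Ancestors of 93b1447: {155e758, 93b1447, f954aa4}.
2ba05c0 is not in that set, so it is not an ancestor of 93b1447.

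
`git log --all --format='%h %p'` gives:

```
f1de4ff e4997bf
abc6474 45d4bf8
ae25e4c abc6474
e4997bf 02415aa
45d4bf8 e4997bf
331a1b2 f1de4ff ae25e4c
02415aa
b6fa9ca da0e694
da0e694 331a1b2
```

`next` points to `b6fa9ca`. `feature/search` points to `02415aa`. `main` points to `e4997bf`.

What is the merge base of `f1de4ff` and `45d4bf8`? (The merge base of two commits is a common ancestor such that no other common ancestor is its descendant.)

Ancestors of f1de4ff: {02415aa, e4997bf, f1de4ff}.
Ancestors of 45d4bf8: {02415aa, 45d4bf8, e4997bf}.
Common ancestors: {02415aa, e4997bf}.
Among these, e4997bf is not an ancestor of any other common ancestor — it is the merge base.

e4997bf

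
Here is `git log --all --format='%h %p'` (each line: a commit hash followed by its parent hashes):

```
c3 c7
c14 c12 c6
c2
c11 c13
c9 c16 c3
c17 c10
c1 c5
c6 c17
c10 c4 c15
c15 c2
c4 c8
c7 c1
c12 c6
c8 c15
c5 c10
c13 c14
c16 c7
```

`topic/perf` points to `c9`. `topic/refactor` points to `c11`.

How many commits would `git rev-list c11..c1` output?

2

Reachable from c1: {c1, c10, c15, c2, c4, c5, c8}.
Reachable from c11: {c10, c11, c12, c13, c14, c15, c17, c2, c4, c6, c8}.
In c1's history but not c11's: {c1, c5} — 2 commits.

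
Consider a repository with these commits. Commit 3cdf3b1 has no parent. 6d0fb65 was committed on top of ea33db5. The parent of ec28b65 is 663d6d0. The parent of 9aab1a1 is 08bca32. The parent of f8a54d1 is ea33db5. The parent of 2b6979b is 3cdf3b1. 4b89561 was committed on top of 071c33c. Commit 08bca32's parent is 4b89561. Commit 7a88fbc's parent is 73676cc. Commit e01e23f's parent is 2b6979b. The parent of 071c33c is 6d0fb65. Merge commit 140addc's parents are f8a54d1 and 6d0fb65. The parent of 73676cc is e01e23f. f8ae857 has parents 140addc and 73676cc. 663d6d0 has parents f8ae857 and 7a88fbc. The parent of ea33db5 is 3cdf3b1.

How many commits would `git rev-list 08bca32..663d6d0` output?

Reachable from 663d6d0: {140addc, 2b6979b, 3cdf3b1, 663d6d0, 6d0fb65, 73676cc, 7a88fbc, e01e23f, ea33db5, f8a54d1, f8ae857}.
Reachable from 08bca32: {071c33c, 08bca32, 3cdf3b1, 4b89561, 6d0fb65, ea33db5}.
In 663d6d0's history but not 08bca32's: {140addc, 2b6979b, 663d6d0, 73676cc, 7a88fbc, e01e23f, f8a54d1, f8ae857} — 8 commits.

8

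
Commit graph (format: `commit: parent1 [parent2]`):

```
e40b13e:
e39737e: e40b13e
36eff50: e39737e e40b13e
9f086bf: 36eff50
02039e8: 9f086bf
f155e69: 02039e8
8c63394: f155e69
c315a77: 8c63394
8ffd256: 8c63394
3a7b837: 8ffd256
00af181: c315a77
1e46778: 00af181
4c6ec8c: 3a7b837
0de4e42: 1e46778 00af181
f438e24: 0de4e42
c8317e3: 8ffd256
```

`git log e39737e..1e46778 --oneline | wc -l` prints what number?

8

Reachable from 1e46778: {00af181, 02039e8, 1e46778, 36eff50, 8c63394, 9f086bf, c315a77, e39737e, e40b13e, f155e69}.
Reachable from e39737e: {e39737e, e40b13e}.
In 1e46778's history but not e39737e's: {00af181, 02039e8, 1e46778, 36eff50, 8c63394, 9f086bf, c315a77, f155e69} — 8 commits.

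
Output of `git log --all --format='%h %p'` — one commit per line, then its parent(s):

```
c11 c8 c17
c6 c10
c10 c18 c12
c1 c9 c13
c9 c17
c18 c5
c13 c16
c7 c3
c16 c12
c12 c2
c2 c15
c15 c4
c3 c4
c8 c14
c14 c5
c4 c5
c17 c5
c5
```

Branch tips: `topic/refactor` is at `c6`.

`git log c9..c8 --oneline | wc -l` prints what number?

Reachable from c8: {c14, c5, c8}.
Reachable from c9: {c17, c5, c9}.
In c8's history but not c9's: {c14, c8} — 2 commits.

2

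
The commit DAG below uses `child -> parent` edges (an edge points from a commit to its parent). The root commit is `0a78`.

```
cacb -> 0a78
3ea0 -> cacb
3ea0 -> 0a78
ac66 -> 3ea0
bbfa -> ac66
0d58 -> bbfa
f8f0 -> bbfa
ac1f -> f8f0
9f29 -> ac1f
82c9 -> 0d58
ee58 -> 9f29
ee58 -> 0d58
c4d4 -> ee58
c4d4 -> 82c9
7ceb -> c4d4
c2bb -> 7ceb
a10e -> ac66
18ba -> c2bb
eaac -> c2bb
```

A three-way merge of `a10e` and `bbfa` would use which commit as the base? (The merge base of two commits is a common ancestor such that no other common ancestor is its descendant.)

Ancestors of a10e: {0a78, 3ea0, a10e, ac66, cacb}.
Ancestors of bbfa: {0a78, 3ea0, ac66, bbfa, cacb}.
Common ancestors: {0a78, 3ea0, ac66, cacb}.
Among these, ac66 is not an ancestor of any other common ancestor — it is the merge base.

ac66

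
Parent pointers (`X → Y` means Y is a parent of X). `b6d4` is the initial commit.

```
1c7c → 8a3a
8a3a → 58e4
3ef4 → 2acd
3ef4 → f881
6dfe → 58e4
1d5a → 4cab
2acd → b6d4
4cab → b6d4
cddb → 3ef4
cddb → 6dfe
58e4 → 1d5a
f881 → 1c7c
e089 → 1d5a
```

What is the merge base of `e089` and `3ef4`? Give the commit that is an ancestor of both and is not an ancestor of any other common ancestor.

Ancestors of e089: {1d5a, 4cab, b6d4, e089}.
Ancestors of 3ef4: {1c7c, 1d5a, 2acd, 3ef4, 4cab, 58e4, 8a3a, b6d4, f881}.
Common ancestors: {1d5a, 4cab, b6d4}.
Among these, 1d5a is not an ancestor of any other common ancestor — it is the merge base.

1d5a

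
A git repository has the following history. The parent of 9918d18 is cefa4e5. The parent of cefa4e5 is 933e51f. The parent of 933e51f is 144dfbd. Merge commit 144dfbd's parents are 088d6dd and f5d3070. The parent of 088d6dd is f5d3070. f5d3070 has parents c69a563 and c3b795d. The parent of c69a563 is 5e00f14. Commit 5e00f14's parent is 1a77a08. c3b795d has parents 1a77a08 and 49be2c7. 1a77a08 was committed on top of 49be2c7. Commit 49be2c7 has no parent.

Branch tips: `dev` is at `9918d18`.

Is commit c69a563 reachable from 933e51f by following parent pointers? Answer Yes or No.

Yes

Ancestors of 933e51f (commits reachable by following parents): {088d6dd, 144dfbd, 1a77a08, 49be2c7, 5e00f14, 933e51f, c3b795d, c69a563, f5d3070}.
c69a563 is in that set, so it is an ancestor of 933e51f.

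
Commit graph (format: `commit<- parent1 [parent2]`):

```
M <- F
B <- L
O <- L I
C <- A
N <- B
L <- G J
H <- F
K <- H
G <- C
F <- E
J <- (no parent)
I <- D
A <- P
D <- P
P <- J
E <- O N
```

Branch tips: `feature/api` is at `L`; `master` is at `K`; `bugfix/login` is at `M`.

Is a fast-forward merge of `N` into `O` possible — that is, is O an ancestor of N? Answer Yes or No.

No

A fast-forward from O to N is possible iff O is an ancestor of N.
Ancestors of N: {A, B, C, G, J, L, N, P}.
O is not among them, so fast-forward is not possible.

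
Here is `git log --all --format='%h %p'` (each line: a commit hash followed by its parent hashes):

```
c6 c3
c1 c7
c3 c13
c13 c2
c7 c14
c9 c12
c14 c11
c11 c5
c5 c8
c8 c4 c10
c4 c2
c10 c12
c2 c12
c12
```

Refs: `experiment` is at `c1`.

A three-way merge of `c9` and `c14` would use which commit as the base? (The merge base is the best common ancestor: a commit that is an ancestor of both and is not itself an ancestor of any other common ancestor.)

Ancestors of c9: {c12, c9}.
Ancestors of c14: {c10, c11, c12, c14, c2, c4, c5, c8}.
Common ancestors: {c12}.
The only common ancestor is c12, so it is the merge base.

c12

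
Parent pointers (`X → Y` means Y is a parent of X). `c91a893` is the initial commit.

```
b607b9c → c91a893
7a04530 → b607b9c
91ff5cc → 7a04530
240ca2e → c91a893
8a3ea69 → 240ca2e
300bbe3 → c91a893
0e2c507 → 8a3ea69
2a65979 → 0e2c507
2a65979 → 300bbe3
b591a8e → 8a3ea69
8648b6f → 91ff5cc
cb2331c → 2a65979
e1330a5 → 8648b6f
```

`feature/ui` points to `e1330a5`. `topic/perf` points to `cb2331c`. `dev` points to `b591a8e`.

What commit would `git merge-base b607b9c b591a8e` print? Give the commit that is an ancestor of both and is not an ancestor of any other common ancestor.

c91a893

Ancestors of b607b9c: {b607b9c, c91a893}.
Ancestors of b591a8e: {240ca2e, 8a3ea69, b591a8e, c91a893}.
Common ancestors: {c91a893}.
The only common ancestor is c91a893, so it is the merge base.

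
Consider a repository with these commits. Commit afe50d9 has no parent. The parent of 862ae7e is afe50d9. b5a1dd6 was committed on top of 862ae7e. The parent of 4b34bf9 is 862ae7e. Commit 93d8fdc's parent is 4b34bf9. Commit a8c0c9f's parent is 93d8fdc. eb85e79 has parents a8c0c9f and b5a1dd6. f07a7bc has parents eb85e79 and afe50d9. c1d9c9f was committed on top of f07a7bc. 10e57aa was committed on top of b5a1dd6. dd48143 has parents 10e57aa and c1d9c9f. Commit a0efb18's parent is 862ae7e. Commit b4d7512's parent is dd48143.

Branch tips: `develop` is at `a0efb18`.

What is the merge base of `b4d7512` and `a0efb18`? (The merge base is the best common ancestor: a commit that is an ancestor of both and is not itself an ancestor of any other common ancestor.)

Ancestors of b4d7512: {10e57aa, 4b34bf9, 862ae7e, 93d8fdc, a8c0c9f, afe50d9, b4d7512, b5a1dd6, c1d9c9f, dd48143, eb85e79, f07a7bc}.
Ancestors of a0efb18: {862ae7e, a0efb18, afe50d9}.
Common ancestors: {862ae7e, afe50d9}.
Among these, 862ae7e is not an ancestor of any other common ancestor — it is the merge base.

862ae7e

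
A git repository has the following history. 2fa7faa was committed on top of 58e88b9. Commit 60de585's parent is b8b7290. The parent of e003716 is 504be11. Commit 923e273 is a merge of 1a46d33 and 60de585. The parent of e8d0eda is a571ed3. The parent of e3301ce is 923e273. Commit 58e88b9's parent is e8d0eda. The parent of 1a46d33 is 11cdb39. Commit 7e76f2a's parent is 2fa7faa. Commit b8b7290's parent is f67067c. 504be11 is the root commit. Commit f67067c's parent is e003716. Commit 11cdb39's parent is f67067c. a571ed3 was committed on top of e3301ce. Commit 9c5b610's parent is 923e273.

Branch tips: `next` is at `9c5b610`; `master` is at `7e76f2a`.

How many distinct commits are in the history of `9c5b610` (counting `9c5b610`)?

Walking parent pointers from 9c5b610: reachable set = {11cdb39, 1a46d33, 504be11, 60de585, 923e273, 9c5b610, b8b7290, e003716, f67067c}.
That is 9 commits.

9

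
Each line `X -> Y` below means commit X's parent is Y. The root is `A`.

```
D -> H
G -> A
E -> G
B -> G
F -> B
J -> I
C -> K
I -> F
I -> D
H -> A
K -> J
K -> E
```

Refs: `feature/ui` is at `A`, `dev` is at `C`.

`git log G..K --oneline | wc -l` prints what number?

8

Reachable from K: {A, B, D, E, F, G, H, I, J, K}.
Reachable from G: {A, G}.
In K's history but not G's: {B, D, E, F, H, I, J, K} — 8 commits.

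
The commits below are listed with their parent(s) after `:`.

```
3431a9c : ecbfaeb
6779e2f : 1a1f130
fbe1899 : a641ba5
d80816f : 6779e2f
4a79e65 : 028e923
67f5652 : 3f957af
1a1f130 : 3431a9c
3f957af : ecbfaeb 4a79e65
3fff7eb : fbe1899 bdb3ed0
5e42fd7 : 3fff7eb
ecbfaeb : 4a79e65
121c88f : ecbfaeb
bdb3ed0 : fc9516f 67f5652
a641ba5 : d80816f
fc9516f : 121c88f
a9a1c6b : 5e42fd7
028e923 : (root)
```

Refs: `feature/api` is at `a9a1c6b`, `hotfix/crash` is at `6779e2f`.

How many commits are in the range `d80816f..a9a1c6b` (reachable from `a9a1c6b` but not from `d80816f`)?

10

Reachable from a9a1c6b: {028e923, 121c88f, 1a1f130, 3431a9c, 3f957af, 3fff7eb, 4a79e65, 5e42fd7, 6779e2f, 67f5652, a641ba5, a9a1c6b, bdb3ed0, d80816f, ecbfaeb, fbe1899, fc9516f}.
Reachable from d80816f: {028e923, 1a1f130, 3431a9c, 4a79e65, 6779e2f, d80816f, ecbfaeb}.
In a9a1c6b's history but not d80816f's: {121c88f, 3f957af, 3fff7eb, 5e42fd7, 67f5652, a641ba5, a9a1c6b, bdb3ed0, fbe1899, fc9516f} — 10 commits.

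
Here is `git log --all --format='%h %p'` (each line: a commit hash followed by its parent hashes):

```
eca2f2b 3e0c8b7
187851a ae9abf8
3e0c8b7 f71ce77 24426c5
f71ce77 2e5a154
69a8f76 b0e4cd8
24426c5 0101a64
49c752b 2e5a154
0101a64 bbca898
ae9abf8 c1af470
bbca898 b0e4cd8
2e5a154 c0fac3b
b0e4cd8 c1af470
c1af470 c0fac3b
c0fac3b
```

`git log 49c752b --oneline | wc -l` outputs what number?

Walking parent pointers from 49c752b: reachable set = {2e5a154, 49c752b, c0fac3b}.
That is 3 commits.

3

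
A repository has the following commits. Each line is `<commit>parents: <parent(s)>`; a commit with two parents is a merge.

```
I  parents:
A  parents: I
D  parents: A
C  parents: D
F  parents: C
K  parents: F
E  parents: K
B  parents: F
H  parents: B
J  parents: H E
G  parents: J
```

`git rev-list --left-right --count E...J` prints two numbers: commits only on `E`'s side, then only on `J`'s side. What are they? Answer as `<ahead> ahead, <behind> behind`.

Reachable from E: {A, C, D, E, F, I, K}.
Reachable from J: {A, B, C, D, E, F, H, I, J, K}.
Only in E's history (ahead): {} — 0.
Only in J's history (behind): {B, H, J} — 3.

0 ahead, 3 behind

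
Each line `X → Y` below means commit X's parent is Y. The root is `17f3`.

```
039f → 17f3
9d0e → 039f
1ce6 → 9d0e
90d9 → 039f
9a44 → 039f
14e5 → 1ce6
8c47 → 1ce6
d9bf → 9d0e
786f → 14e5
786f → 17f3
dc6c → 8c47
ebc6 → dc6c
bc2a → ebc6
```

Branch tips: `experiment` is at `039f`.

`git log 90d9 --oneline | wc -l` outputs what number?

3

Walking parent pointers from 90d9: reachable set = {039f, 17f3, 90d9}.
That is 3 commits.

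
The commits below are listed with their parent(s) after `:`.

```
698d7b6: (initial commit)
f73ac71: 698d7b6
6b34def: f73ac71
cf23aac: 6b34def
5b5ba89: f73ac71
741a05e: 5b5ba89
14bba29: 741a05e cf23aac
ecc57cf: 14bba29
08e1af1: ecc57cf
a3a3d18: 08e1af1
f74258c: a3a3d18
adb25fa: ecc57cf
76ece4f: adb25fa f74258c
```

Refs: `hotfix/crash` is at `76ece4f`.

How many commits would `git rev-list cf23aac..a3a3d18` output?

Reachable from a3a3d18: {08e1af1, 14bba29, 5b5ba89, 698d7b6, 6b34def, 741a05e, a3a3d18, cf23aac, ecc57cf, f73ac71}.
Reachable from cf23aac: {698d7b6, 6b34def, cf23aac, f73ac71}.
In a3a3d18's history but not cf23aac's: {08e1af1, 14bba29, 5b5ba89, 741a05e, a3a3d18, ecc57cf} — 6 commits.

6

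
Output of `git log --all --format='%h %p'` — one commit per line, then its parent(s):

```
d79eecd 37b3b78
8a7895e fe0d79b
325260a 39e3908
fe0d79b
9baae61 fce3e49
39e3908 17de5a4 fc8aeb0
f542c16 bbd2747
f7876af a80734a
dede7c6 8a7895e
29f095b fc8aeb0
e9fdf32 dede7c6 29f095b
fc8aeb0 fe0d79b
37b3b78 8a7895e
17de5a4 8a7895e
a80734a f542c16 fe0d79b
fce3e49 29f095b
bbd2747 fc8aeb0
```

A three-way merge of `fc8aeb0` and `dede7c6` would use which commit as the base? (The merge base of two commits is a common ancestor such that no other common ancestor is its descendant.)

Ancestors of fc8aeb0: {fc8aeb0, fe0d79b}.
Ancestors of dede7c6: {8a7895e, dede7c6, fe0d79b}.
Common ancestors: {fe0d79b}.
The only common ancestor is fe0d79b, so it is the merge base.

fe0d79b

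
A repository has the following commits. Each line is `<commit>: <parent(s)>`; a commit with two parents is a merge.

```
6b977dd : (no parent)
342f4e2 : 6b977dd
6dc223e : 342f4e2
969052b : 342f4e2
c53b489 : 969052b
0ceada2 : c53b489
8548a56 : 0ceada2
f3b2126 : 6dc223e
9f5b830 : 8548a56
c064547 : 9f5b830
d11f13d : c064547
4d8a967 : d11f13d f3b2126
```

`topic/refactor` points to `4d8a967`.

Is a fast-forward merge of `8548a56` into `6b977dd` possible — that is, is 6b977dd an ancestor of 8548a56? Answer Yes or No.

A fast-forward from 6b977dd to 8548a56 is possible iff 6b977dd is an ancestor of 8548a56.
Ancestors of 8548a56: {0ceada2, 342f4e2, 6b977dd, 8548a56, 969052b, c53b489}.
6b977dd is among them, so fast-forward is possible.

Yes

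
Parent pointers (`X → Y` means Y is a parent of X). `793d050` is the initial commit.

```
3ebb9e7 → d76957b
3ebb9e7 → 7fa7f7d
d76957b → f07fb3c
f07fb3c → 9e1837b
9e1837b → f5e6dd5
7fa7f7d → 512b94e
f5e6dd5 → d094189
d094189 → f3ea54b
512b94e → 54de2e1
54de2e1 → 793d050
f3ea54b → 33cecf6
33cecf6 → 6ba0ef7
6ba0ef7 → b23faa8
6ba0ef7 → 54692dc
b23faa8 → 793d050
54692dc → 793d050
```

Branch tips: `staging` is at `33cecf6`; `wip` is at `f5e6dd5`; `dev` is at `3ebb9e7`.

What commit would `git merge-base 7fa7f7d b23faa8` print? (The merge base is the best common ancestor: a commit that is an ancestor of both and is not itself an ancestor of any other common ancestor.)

Ancestors of 7fa7f7d: {512b94e, 54de2e1, 793d050, 7fa7f7d}.
Ancestors of b23faa8: {793d050, b23faa8}.
Common ancestors: {793d050}.
The only common ancestor is 793d050, so it is the merge base.

793d050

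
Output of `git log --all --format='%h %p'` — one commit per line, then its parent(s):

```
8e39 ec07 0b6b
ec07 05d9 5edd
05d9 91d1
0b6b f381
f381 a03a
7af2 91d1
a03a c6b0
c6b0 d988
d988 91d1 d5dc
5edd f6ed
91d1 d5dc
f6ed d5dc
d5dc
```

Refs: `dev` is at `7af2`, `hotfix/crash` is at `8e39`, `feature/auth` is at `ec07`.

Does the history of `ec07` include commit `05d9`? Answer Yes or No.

Ancestors of ec07 (commits reachable by following parents): {05d9, 5edd, 91d1, d5dc, ec07, f6ed}.
05d9 is in that set, so it is an ancestor of ec07.

Yes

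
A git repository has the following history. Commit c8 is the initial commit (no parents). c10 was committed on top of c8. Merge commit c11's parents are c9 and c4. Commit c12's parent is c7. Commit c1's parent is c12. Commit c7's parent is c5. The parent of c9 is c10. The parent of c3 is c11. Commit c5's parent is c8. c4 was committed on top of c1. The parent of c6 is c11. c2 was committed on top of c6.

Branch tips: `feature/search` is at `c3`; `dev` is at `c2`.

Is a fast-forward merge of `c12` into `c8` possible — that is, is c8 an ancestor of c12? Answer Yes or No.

Yes

A fast-forward from c8 to c12 is possible iff c8 is an ancestor of c12.
Ancestors of c12: {c12, c5, c7, c8}.
c8 is among them, so fast-forward is possible.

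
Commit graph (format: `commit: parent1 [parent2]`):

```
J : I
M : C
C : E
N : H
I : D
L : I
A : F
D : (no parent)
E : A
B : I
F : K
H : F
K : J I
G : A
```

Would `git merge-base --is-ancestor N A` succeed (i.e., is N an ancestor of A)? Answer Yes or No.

Ancestors of A: {A, D, F, I, J, K}.
N is not in that set, so it is not an ancestor of A.

No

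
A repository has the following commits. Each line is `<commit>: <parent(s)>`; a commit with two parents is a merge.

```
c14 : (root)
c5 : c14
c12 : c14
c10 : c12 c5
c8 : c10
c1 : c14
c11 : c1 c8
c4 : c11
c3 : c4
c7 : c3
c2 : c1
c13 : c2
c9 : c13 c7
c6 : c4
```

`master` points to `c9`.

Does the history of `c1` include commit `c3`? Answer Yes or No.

No

Ancestors of c1: {c1, c14}.
c3 is not in that set, so it is not an ancestor of c1.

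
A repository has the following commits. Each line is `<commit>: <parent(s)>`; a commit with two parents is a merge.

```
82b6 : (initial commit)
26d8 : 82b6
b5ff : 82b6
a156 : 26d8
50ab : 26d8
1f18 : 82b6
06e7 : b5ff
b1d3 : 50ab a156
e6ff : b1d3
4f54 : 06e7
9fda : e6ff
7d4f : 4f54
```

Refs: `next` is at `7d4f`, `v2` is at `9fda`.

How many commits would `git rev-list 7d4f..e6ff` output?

Reachable from e6ff: {26d8, 50ab, 82b6, a156, b1d3, e6ff}.
Reachable from 7d4f: {06e7, 4f54, 7d4f, 82b6, b5ff}.
In e6ff's history but not 7d4f's: {26d8, 50ab, a156, b1d3, e6ff} — 5 commits.

5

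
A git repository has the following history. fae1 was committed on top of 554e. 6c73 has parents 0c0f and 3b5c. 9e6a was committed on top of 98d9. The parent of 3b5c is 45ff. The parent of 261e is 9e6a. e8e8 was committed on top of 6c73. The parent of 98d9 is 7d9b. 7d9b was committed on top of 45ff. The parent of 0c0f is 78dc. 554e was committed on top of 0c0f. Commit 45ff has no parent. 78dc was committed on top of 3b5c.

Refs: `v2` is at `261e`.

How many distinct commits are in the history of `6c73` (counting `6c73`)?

5

Walking parent pointers from 6c73: reachable set = {0c0f, 3b5c, 45ff, 6c73, 78dc}.
That is 5 commits.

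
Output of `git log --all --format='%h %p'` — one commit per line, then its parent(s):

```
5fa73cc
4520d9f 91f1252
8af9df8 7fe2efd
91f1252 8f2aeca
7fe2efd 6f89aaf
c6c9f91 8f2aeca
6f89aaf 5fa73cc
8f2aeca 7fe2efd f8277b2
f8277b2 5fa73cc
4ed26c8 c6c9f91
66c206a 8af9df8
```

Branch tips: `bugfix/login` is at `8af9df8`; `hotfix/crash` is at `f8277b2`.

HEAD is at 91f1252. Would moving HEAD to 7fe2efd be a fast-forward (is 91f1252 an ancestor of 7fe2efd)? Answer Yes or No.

A fast-forward from 91f1252 to 7fe2efd is possible iff 91f1252 is an ancestor of 7fe2efd.
Ancestors of 7fe2efd: {5fa73cc, 6f89aaf, 7fe2efd}.
91f1252 is not among them, so fast-forward is not possible.

No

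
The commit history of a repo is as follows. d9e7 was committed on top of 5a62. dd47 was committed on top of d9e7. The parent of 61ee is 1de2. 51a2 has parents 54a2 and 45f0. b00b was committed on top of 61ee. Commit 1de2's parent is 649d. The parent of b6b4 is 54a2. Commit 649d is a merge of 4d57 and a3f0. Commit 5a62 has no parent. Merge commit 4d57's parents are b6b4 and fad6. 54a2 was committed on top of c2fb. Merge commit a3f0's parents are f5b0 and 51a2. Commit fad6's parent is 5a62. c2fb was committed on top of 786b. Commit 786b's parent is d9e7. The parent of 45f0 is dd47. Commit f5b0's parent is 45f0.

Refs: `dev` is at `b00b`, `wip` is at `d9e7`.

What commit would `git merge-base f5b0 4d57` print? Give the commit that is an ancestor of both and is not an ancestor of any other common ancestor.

Ancestors of f5b0: {45f0, 5a62, d9e7, dd47, f5b0}.
Ancestors of 4d57: {4d57, 54a2, 5a62, 786b, b6b4, c2fb, d9e7, fad6}.
Common ancestors: {5a62, d9e7}.
Among these, d9e7 is not an ancestor of any other common ancestor — it is the merge base.

d9e7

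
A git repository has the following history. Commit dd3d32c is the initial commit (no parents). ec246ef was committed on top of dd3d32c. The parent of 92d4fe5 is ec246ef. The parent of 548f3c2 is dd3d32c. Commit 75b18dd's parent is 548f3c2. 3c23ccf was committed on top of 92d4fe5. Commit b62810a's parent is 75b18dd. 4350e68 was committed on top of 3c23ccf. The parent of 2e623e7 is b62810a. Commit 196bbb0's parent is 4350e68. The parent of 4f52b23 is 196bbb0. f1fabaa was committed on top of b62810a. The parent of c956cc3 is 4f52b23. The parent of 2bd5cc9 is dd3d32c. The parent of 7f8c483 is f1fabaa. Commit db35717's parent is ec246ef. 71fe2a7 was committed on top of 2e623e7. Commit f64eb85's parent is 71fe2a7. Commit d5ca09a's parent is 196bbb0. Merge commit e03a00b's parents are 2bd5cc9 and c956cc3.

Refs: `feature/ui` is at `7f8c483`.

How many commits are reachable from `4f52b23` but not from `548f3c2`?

6

Reachable from 4f52b23: {196bbb0, 3c23ccf, 4350e68, 4f52b23, 92d4fe5, dd3d32c, ec246ef}.
Reachable from 548f3c2: {548f3c2, dd3d32c}.
In 4f52b23's history but not 548f3c2's: {196bbb0, 3c23ccf, 4350e68, 4f52b23, 92d4fe5, ec246ef} — 6 commits.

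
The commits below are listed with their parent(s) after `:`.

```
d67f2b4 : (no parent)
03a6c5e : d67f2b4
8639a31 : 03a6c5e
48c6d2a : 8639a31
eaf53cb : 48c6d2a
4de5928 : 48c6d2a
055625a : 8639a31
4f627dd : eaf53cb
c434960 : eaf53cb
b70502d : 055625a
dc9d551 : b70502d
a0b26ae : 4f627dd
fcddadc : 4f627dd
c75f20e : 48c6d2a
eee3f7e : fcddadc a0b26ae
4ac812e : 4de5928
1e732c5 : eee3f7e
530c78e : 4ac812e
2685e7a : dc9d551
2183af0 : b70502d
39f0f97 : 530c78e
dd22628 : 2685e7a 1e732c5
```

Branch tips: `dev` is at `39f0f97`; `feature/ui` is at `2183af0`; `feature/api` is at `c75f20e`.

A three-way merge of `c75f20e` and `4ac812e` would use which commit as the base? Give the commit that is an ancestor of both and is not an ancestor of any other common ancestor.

Ancestors of c75f20e: {03a6c5e, 48c6d2a, 8639a31, c75f20e, d67f2b4}.
Ancestors of 4ac812e: {03a6c5e, 48c6d2a, 4ac812e, 4de5928, 8639a31, d67f2b4}.
Common ancestors: {03a6c5e, 48c6d2a, 8639a31, d67f2b4}.
Among these, 48c6d2a is not an ancestor of any other common ancestor — it is the merge base.

48c6d2a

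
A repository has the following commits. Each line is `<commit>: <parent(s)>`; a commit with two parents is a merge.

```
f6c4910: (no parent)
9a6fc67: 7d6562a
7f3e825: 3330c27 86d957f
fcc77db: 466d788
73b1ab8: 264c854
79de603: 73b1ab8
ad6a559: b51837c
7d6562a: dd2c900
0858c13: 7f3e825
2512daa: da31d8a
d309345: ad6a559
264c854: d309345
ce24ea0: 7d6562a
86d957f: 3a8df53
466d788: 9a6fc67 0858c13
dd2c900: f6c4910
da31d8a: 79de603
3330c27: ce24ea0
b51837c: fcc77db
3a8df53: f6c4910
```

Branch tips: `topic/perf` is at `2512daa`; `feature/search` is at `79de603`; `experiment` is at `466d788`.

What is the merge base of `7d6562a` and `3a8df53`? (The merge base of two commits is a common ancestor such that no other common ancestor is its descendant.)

f6c4910

Ancestors of 7d6562a: {7d6562a, dd2c900, f6c4910}.
Ancestors of 3a8df53: {3a8df53, f6c4910}.
Common ancestors: {f6c4910}.
The only common ancestor is f6c4910, so it is the merge base.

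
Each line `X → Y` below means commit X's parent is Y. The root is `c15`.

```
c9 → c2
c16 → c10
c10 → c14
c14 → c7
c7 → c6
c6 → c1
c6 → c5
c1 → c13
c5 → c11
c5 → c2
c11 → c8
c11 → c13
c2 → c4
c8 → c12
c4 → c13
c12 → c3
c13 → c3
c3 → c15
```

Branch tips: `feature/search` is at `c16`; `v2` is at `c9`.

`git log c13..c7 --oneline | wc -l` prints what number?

9

Reachable from c7: {c1, c11, c12, c13, c15, c2, c3, c4, c5, c6, c7, c8}.
Reachable from c13: {c13, c15, c3}.
In c7's history but not c13's: {c1, c11, c12, c2, c4, c5, c6, c7, c8} — 9 commits.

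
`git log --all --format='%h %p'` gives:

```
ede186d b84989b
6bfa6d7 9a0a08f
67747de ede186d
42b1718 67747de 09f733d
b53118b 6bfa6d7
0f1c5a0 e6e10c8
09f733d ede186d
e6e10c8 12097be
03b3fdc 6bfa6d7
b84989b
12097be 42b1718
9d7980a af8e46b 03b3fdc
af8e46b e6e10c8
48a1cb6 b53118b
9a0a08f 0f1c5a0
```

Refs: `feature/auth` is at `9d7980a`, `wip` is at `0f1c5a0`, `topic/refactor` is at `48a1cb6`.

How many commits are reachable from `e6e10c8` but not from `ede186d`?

5

Reachable from e6e10c8: {09f733d, 12097be, 42b1718, 67747de, b84989b, e6e10c8, ede186d}.
Reachable from ede186d: {b84989b, ede186d}.
In e6e10c8's history but not ede186d's: {09f733d, 12097be, 42b1718, 67747de, e6e10c8} — 5 commits.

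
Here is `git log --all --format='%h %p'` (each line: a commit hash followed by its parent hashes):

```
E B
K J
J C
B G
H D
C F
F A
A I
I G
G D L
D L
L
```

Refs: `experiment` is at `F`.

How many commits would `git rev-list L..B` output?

Reachable from B: {B, D, G, L}.
Reachable from L: {L}.
In B's history but not L's: {B, D, G} — 3 commits.

3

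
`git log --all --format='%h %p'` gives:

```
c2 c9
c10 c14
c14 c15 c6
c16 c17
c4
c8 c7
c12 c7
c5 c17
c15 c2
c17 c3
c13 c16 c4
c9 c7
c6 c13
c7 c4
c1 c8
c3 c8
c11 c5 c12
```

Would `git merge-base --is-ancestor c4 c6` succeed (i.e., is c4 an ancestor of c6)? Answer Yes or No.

Ancestors of c6 (commits reachable by following parents): {c13, c16, c17, c3, c4, c6, c7, c8}.
c4 is in that set, so it is an ancestor of c6.

Yes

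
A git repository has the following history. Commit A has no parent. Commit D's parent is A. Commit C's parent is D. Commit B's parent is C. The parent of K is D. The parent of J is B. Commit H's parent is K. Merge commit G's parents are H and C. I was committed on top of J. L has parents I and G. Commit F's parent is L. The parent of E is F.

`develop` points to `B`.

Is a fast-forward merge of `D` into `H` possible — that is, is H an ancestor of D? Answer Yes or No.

A fast-forward from H to D is possible iff H is an ancestor of D.
Ancestors of D: {A, D}.
H is not among them, so fast-forward is not possible.

No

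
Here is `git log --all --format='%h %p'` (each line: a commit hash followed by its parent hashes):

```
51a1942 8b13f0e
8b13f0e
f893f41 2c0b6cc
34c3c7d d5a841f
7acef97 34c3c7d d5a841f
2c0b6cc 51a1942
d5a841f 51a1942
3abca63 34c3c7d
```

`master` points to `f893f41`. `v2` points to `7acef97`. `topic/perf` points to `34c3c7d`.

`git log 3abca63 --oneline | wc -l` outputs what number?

5

Walking parent pointers from 3abca63: reachable set = {34c3c7d, 3abca63, 51a1942, 8b13f0e, d5a841f}.
That is 5 commits.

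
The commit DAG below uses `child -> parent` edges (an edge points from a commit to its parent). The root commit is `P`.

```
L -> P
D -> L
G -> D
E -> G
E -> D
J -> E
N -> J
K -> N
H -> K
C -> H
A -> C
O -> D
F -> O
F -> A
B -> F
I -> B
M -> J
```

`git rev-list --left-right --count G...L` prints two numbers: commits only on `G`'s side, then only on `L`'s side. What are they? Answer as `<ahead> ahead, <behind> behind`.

Reachable from G: {D, G, L, P}.
Reachable from L: {L, P}.
Only in G's history (ahead): {D, G} — 2.
Only in L's history (behind): {} — 0.

2 ahead, 0 behind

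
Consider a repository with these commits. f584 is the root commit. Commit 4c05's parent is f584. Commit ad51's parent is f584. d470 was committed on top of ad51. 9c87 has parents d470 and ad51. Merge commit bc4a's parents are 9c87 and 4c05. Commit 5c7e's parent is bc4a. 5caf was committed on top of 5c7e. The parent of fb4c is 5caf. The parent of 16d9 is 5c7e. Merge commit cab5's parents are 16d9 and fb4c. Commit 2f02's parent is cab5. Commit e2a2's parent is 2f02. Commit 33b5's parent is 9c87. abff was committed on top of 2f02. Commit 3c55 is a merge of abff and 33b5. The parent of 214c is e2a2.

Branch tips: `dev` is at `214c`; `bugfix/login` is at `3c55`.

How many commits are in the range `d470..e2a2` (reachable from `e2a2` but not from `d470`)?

10

Reachable from e2a2: {16d9, 2f02, 4c05, 5c7e, 5caf, 9c87, ad51, bc4a, cab5, d470, e2a2, f584, fb4c}.
Reachable from d470: {ad51, d470, f584}.
In e2a2's history but not d470's: {16d9, 2f02, 4c05, 5c7e, 5caf, 9c87, bc4a, cab5, e2a2, fb4c} — 10 commits.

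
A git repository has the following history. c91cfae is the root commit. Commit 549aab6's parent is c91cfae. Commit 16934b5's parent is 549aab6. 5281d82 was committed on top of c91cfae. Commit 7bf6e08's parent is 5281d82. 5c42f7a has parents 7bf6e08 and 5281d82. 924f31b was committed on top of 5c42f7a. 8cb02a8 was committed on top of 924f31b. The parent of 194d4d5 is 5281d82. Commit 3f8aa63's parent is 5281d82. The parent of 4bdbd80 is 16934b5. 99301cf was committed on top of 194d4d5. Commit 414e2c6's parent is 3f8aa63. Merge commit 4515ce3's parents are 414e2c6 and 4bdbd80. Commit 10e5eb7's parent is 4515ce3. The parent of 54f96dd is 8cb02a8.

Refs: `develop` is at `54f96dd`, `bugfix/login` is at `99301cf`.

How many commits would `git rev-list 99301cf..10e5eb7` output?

7

Reachable from 10e5eb7: {10e5eb7, 16934b5, 3f8aa63, 414e2c6, 4515ce3, 4bdbd80, 5281d82, 549aab6, c91cfae}.
Reachable from 99301cf: {194d4d5, 5281d82, 99301cf, c91cfae}.
In 10e5eb7's history but not 99301cf's: {10e5eb7, 16934b5, 3f8aa63, 414e2c6, 4515ce3, 4bdbd80, 549aab6} — 7 commits.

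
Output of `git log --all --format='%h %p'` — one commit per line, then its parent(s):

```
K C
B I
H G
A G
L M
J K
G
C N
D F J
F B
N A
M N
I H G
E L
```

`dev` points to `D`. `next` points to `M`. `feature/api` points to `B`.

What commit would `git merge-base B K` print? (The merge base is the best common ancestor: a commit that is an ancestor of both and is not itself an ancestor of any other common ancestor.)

G

Ancestors of B: {B, G, H, I}.
Ancestors of K: {A, C, G, K, N}.
Common ancestors: {G}.
The only common ancestor is G, so it is the merge base.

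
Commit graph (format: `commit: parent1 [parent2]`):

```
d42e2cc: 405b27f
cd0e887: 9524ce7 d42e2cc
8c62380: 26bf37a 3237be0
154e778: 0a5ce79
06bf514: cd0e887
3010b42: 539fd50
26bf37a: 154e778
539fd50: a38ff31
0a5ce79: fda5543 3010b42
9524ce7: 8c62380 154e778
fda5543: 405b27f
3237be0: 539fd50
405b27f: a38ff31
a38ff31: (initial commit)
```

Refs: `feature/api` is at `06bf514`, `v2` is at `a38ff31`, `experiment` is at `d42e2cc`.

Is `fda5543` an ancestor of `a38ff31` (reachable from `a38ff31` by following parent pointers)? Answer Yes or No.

Ancestors of a38ff31: {a38ff31}.
fda5543 is not in that set, so it is not an ancestor of a38ff31.

No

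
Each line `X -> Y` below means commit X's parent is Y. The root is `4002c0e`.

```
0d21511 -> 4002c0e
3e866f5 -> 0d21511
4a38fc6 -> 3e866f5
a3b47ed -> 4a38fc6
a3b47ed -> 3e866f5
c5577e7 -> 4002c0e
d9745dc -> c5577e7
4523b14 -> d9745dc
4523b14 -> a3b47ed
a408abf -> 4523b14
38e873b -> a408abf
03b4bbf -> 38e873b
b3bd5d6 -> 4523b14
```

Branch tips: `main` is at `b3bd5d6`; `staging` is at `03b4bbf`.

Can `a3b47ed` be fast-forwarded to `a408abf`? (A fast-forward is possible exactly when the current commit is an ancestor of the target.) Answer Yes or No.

Yes

A fast-forward from a3b47ed to a408abf is possible iff a3b47ed is an ancestor of a408abf.
Ancestors of a408abf: {0d21511, 3e866f5, 4002c0e, 4523b14, 4a38fc6, a3b47ed, a408abf, c5577e7, d9745dc}.
a3b47ed is among them, so fast-forward is possible.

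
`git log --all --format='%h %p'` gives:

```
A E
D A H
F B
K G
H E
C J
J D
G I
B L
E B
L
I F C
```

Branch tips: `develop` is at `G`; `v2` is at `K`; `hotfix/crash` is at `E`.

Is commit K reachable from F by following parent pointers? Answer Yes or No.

Ancestors of F: {B, F, L}.
K is not in that set, so it is not an ancestor of F.

No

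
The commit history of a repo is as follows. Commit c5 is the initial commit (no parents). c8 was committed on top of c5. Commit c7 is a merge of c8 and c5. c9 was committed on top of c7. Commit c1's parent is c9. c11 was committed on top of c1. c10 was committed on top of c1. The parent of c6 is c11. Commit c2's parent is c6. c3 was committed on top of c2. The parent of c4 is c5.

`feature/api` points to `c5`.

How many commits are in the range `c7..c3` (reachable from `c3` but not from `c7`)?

Reachable from c3: {c1, c11, c2, c3, c5, c6, c7, c8, c9}.
Reachable from c7: {c5, c7, c8}.
In c3's history but not c7's: {c1, c11, c2, c3, c6, c9} — 6 commits.

6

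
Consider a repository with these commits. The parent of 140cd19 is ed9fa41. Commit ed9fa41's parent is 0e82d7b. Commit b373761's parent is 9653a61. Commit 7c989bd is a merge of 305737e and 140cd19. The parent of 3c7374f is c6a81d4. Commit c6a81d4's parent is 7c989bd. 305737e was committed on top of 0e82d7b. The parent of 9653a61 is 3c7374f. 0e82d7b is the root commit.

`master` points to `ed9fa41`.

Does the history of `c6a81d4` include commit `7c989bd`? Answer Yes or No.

Ancestors of c6a81d4 (commits reachable by following parents): {0e82d7b, 140cd19, 305737e, 7c989bd, c6a81d4, ed9fa41}.
7c989bd is in that set, so it is an ancestor of c6a81d4.

Yes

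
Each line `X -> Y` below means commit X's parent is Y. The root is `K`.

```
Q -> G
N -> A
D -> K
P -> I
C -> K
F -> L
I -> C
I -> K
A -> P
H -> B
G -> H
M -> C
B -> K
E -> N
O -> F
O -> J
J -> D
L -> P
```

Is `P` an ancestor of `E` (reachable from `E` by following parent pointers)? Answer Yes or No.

Ancestors of E (commits reachable by following parents): {A, C, E, I, K, N, P}.
P is in that set, so it is an ancestor of E.

Yes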